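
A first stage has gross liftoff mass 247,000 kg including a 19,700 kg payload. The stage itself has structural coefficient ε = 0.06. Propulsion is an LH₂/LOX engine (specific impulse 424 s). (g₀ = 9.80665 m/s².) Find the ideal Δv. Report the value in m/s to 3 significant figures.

Stage wet mass = m₀ − payload = 247,000 − 19,700 = 227,300 kg.
Stage dry mass = ε × stage wet mass = 0.06 × 227,300 = 13,638 kg.
Burnout mass m_f = stage dry + payload = 13,638 + 19,700 = 33,338 kg.
v_e = Isp · g₀ = 424 × 9.80665 = 4158.0 m/s.
Rocket equation: Δv = v_e · ln(247,000/33,338) = 4158.0 × ln(7.409) = 4158.0 × 2.0027 ≈ 8327 m/s.

Δv ≈ 8330 m/s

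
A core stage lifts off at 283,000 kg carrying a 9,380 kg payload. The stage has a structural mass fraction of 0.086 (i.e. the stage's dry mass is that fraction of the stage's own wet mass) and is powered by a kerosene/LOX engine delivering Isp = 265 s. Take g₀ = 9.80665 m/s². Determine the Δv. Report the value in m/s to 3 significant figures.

Δv ≈ 5590 m/s

Stage wet mass = m₀ − payload = 283,000 − 9,380 = 273,620 kg.
Stage dry mass = ε × stage wet mass = 0.086 × 273,620 = 23,531.3 kg.
Burnout mass m_f = stage dry + payload = 23,531.3 + 9,380 = 32,911.3 kg.
v_e = Isp · g₀ = 265 × 9.80665 = 2598.8 m/s.
From the ideal rocket equation, Δv = v_e · ln(283,000/32,911.3) = 2598.8 × ln(8.599) = 2598.8 × 2.1516 ≈ 5592 m/s.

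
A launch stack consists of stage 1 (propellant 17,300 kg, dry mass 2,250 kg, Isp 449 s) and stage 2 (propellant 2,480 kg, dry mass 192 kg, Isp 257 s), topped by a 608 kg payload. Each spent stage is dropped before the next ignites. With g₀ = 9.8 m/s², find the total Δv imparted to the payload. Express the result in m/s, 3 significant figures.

Ignition mass of stage 1 = 17,300+2,250 + 2,480+192 + 608 = 22,830 kg.
Stage 1: m₀ = 22,830 kg, m_f = 22,830 − 17,300 = 5,530 kg; Δv = 449×9.8×ln(4.128) = 4400.2×1.4179 ≈ 6239 m/s.
Stage 2: m₀ = 3,280 kg, m_f = 3,280 − 2,480 = 800 kg; Δv = 257×9.8×ln(4.1) = 2518.6×1.4110 ≈ 3554 m/s.
Total Δv = 6239 + 3554 = 9793 m/s.

Δv ≈ 9790 m/s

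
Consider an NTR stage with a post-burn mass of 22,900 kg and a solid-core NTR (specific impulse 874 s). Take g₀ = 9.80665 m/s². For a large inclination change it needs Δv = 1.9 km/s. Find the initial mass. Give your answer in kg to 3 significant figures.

v_e = Isp · g₀ = 874 × 9.80665 = 8571.0 m/s.
Using Δv = v_e ln(m₀/m_f): m₀/m_f = exp(Δv / v_e) = exp(1900 / 8571.0) = exp(0.2217) = 1.2482.
m₀ = m_f × 1.2482 = 22,900 × 1.2482 = 28,583.8 kg.

initial mass ≈ 28600 kg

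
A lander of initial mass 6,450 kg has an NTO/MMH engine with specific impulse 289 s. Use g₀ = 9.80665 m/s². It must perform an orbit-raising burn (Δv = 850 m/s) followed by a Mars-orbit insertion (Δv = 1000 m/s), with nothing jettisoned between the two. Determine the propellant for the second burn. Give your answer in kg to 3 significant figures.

propellant for the second burn ≈ 1420 kg

v_e = Isp · g₀ = 289 × 9.80665 = 2834.1 m/s.
After the first burn: m = 6450 × exp(−850/2834.1) = 6450 × 0.74088 = 4,778.68 kg.
After the second burn: m = 4,778.68 × exp(−1000/2834.1) = 4,778.68 × 0.70269 = 3,357.93 kg.
Second-burn propellant = 4,778.68 − 3,357.93 = 1,420.75 kg.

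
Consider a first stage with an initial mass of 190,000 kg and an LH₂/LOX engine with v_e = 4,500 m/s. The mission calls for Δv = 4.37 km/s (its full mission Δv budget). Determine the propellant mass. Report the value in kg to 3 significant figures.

propellant mass ≈ 118000 kg

From the ideal rocket equation, m₀/m_f = exp(Δv / v_e) = exp(4370 / 4500.0) = exp(0.9711) = 2.6409.
m_f = 190,000 / 2.6409 = 71,945.2 kg, so propellant = m₀ − m_f = 190,000 − 71,945.2 = 118,054.8 kg.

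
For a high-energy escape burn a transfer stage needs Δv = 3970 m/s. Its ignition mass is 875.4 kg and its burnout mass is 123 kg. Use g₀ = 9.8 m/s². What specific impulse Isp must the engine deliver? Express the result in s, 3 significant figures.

Isp ≈ 206 s

ln(m₀/m_f) = ln(875.4/123) = ln(7.117) = 1.9625.
v_e = Δv / ln(m₀/m_f) = 3970 / 1.9625 = 2022.9 m/s.
Isp = v_e / g₀ = 2022.9 / 9.8 = 206.4 s.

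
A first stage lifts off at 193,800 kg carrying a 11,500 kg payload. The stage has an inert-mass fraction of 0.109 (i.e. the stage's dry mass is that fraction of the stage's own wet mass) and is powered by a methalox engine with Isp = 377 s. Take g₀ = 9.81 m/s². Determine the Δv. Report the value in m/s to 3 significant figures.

Stage wet mass = m₀ − payload = 193,800 − 11,500 = 182,300 kg.
Stage dry mass = ε × stage wet mass = 0.109 × 182,300 = 19,870.7 kg.
Burnout mass m_f = stage dry + payload = 19,870.7 + 11,500 = 31,370.7 kg.
v_e = Isp · g₀ = 377 × 9.81 = 3698.4 m/s.
By the Tsiolkovsky rocket equation, Δv = v_e · ln(193,800/31,370.7) = 3698.4 × ln(6.178) = 3698.4 × 1.8210 ≈ 6735 m/s.

Δv ≈ 6730 m/s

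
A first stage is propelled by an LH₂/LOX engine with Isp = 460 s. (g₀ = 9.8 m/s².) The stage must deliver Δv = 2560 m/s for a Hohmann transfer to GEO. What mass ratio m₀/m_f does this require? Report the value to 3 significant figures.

v_e = Isp · g₀ = 460 × 9.8 = 4508.0 m/s.
m₀/m_f = exp(Δv / v_e) = exp(2560 / 4508.0) = exp(0.5679) = 1.7645.

mass ratio ≈ 1.76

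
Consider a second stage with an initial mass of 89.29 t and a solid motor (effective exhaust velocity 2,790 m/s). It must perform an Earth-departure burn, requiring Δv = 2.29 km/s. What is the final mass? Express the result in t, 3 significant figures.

final mass ≈ 39.3 t

m₀/m_f = exp(Δv / v_e) = exp(2290 / 2790.0) = exp(0.8208) = 2.2723.
m_f = m₀ / 2.2723 = 89.29 / 2.2723 = 39.295 t.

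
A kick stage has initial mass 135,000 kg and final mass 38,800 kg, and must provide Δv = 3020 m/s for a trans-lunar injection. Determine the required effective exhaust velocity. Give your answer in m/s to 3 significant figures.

ln(m₀/m_f) = ln(135000/38800) = ln(3.479) = 1.2469.
v_e = Δv / ln(m₀/m_f) = 3020 / 1.2469 = 2422.1 m/s.

v_e ≈ 2420 m/s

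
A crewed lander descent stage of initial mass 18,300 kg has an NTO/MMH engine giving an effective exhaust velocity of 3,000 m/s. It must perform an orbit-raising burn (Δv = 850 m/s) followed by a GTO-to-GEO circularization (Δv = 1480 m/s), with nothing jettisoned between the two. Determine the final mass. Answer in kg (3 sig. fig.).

final mass ≈ 8420 kg

After the first burn: m = 18300 × exp(−850/3000.0) = 18300 × 0.75327 = 13,784.8 kg.
After the second burn: m = 13,784.8 × exp(−1480/3000.0) = 13,784.8 × 0.61059 = 8,416.86 kg.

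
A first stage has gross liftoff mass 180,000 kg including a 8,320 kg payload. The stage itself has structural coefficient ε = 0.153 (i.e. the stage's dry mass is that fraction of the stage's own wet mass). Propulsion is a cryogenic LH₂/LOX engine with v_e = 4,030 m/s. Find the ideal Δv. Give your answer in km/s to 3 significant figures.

Stage wet mass = m₀ − payload = 180,000 − 8,320 = 171,680 kg.
Stage dry mass = ε × stage wet mass = 0.153 × 171,680 = 26,267 kg.
Burnout mass m_f = stage dry + payload = 26,267 + 8,320 = 34,587 kg.
Rocket equation: Δv = v_e · ln(180,000/34,587) = 4030.0 × ln(5.204) = 4030.0 × 1.6495 ≈ 6647 m/s.

Δv ≈ 6.65 km/s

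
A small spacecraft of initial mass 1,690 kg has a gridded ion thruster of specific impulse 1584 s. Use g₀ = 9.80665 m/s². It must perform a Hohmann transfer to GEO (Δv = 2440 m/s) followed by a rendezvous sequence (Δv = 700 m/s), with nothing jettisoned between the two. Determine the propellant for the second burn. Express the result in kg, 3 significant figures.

v_e = Isp · g₀ = 1584 × 9.80665 = 15533.7 m/s.
After the first burn: m = 1690 × exp(−2440/15533.7) = 1690 × 0.85464 = 1,444.34 kg.
After the second burn: m = 1,444.34 × exp(−700/15533.7) = 1,444.34 × 0.95594 = 1,380.7 kg.
Second-burn propellant = 1,444.34 − 1,380.7 = 63.64 kg.

propellant for the second burn ≈ 63.6 kg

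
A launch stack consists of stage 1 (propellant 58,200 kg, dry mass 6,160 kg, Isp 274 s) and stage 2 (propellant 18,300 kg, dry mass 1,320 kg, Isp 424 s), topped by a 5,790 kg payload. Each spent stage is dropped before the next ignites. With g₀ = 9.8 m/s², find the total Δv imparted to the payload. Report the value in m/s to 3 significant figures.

Ignition mass of stage 1 = 58,200+6,160 + 18,300+1,320 + 5,790 = 89,770 kg.
Stage 1: m₀ = 89,770 kg, m_f = 89,770 − 58,200 = 31,570 kg; Δv = 274×9.8×ln(2.844) = 2685.2×1.0450 ≈ 2806 m/s.
Stage 2: m₀ = 25,410 kg, m_f = 25,410 − 18,300 = 7,110 kg; Δv = 424×9.8×ln(3.574) = 4155.2×1.2736 ≈ 5292 m/s.
Total Δv = 2806 + 5292 = 8098 m/s.

Δv ≈ 8100 m/s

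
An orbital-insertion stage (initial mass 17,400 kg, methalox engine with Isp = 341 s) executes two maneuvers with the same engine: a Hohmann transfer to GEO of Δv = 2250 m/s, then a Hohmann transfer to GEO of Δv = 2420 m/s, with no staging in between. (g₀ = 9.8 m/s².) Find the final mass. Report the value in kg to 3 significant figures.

final mass ≈ 4300 kg

v_e = Isp · g₀ = 341 × 9.8 = 3341.8 m/s.
After the first burn: m = 17400 × exp(−2250/3341.8) = 17400 × 0.51003 = 8,874.52 kg.
After the second burn: m = 8,874.52 × exp(−2420/3341.8) = 8,874.52 × 0.48473 = 4,301.75 kg.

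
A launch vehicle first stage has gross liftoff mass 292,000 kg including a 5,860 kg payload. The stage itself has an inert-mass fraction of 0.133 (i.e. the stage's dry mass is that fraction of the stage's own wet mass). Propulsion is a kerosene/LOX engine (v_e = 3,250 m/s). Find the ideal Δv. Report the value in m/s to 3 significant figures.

Δv ≈ 6160 m/s

Stage wet mass = m₀ − payload = 292,000 − 5,860 = 286,140 kg.
Stage dry mass = ε × stage wet mass = 0.133 × 286,140 = 38,056.6 kg.
Burnout mass m_f = stage dry + payload = 38,056.6 + 5,860 = 43,916.6 kg.
Using Δv = v_e ln(m₀/m_f): Δv = v_e · ln(292,000/43,916.6) = 3250.0 × ln(6.649) = 3250.0 × 1.8945 ≈ 6157 m/s.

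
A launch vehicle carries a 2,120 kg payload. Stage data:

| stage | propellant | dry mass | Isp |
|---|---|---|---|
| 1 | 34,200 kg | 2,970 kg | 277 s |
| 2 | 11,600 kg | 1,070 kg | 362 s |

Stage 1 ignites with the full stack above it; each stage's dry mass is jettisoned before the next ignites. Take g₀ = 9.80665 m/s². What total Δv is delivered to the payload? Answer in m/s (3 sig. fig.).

Ignition mass of stage 1 = 34,200+2,970 + 11,600+1,070 + 2,120 = 51,960 kg.
Stage 1: m₀ = 51,960 kg, m_f = 51,960 − 34,200 = 17,760 kg; Δv = 277×9.80665×ln(2.926) = 2716.4×1.0735 ≈ 2916 m/s.
Stage 2: m₀ = 14,790 kg, m_f = 14,790 − 11,600 = 3,190 kg; Δv = 362×9.80665×ln(4.636) = 3550.0×1.5339 ≈ 5445 m/s.
Total Δv = 2916 + 5445 = 8361 m/s.

Δv ≈ 8360 m/s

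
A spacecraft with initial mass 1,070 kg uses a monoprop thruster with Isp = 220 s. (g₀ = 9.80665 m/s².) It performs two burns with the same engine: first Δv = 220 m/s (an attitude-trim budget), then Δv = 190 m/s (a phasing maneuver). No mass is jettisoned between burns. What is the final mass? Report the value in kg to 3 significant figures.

final mass ≈ 885 kg

v_e = Isp · g₀ = 220 × 9.80665 = 2157.5 m/s.
After the first burn: m = 1070 × exp(−220/2157.5) = 1070 × 0.90306 = 966.274 kg.
After the second burn: m = 966.274 × exp(−190/2157.5) = 966.274 × 0.91570 = 884.817 kg.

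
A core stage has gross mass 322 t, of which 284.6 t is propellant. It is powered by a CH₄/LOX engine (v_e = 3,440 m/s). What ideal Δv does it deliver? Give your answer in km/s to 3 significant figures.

Δv ≈ 7.41 km/s

m_f = m₀ − m_prop = 322 − 284.6 = 37.4 t.
Rocket equation: Δv = v_e · ln(m₀/m_f) = 3440.0 × ln(8.61) = 3440.0 × 2.1529 ≈ 7405.9 m/s.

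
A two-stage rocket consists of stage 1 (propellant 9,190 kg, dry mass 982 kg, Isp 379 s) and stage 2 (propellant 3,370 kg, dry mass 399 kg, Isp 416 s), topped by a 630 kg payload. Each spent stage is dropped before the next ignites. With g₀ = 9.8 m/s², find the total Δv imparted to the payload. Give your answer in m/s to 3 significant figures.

Ignition mass of stage 1 = 9,190+982 + 3,370+399 + 630 = 14,571 kg.
Stage 1: m₀ = 14,571 kg, m_f = 14,571 − 9,190 = 5,381 kg; Δv = 379×9.8×ln(2.708) = 3714.2×0.9962 ≈ 3700 m/s.
Stage 2: m₀ = 4,399 kg, m_f = 4,399 − 3,370 = 1,029 kg; Δv = 416×9.8×ln(4.275) = 4076.8×1.4528 ≈ 5923 m/s.
Total Δv = 3700 + 5923 = 9623 m/s.

Δv ≈ 9620 m/s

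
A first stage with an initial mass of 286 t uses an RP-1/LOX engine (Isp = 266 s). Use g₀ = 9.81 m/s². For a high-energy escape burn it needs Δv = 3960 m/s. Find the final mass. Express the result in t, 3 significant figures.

v_e = Isp · g₀ = 266 × 9.81 = 2609.5 m/s.
From the ideal rocket equation, m₀/m_f = exp(Δv / v_e) = exp(3960 / 2609.5) = exp(1.5176) = 4.5611.
m_f = m₀ / 4.5611 = 286 / 4.5611 = 62.7042 t.

final mass ≈ 62.7 t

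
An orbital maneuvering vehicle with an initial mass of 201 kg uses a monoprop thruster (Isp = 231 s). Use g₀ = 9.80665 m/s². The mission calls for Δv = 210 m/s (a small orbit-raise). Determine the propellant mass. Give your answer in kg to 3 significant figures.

propellant mass ≈ 17.8 kg

v_e = Isp · g₀ = 231 × 9.80665 = 2265.3 m/s.
From the ideal rocket equation, m₀/m_f = exp(Δv / v_e) = exp(210 / 2265.3) = exp(0.0927) = 1.0971.
m_f = 201 / 1.0971 = 183.21 kg, so propellant = m₀ − m_f = 201 − 183.21 = 17.79 kg.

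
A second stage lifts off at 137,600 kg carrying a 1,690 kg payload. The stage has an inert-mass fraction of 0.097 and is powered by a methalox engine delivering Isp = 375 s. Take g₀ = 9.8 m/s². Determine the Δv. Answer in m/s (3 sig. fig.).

Δv ≈ 8180 m/s

Stage wet mass = m₀ − payload = 137,600 − 1,690 = 135,910 kg.
Stage dry mass = ε × stage wet mass = 0.097 × 135,910 = 13,183.3 kg.
Burnout mass m_f = stage dry + payload = 13,183.3 + 1,690 = 14,873.3 kg.
v_e = Isp · g₀ = 375 × 9.8 = 3675.0 m/s.
From the ideal rocket equation, Δv = v_e · ln(137,600/14,873.3) = 3675.0 × ln(9.251) = 3675.0 × 2.2248 ≈ 8176 m/s.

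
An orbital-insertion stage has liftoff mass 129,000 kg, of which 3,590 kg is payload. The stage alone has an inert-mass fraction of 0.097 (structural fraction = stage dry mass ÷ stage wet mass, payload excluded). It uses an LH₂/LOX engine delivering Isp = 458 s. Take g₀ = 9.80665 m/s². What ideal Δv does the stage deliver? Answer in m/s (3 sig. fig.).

Δv ≈ 9440 m/s

Stage wet mass = m₀ − payload = 129,000 − 3,590 = 125,410 kg.
Stage dry mass = ε × stage wet mass = 0.097 × 125,410 = 12,164.8 kg.
Burnout mass m_f = stage dry + payload = 12,164.8 + 3,590 = 15,754.8 kg.
v_e = Isp · g₀ = 458 × 9.80665 = 4491.4 m/s.
Δv = v_e · ln(129,000/15,754.8) = 4491.4 × ln(8.188) = 4491.4 × 2.1027 ≈ 9444 m/s.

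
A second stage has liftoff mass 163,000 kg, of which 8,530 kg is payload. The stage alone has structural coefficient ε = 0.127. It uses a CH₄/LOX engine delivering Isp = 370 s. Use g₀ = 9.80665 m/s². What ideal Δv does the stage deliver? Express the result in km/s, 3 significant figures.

Stage wet mass = m₀ − payload = 163,000 − 8,530 = 154,470 kg.
Stage dry mass = ε × stage wet mass = 0.127 × 154,470 = 19,617.7 kg.
Burnout mass m_f = stage dry + payload = 19,617.7 + 8,530 = 28,147.7 kg.
v_e = Isp · g₀ = 370 × 9.80665 = 3628.5 m/s.
By the Tsiolkovsky rocket equation, Δv = v_e · ln(163,000/28,147.7) = 3628.5 × ln(5.791) = 3628.5 × 1.7563 ≈ 6373 m/s.

Δv ≈ 6.37 km/s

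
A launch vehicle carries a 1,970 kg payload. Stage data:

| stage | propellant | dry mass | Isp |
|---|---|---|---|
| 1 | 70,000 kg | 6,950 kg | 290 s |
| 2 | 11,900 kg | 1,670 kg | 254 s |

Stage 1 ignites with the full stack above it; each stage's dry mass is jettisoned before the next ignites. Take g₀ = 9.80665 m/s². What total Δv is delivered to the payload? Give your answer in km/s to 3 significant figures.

Ignition mass of stage 1 = 70,000+6,950 + 11,900+1,670 + 1,970 = 92,490 kg.
Stage 1: m₀ = 92,490 kg, m_f = 92,490 − 70,000 = 22,490 kg; Δv = 290×9.80665×ln(4.112) = 2843.9×1.4140 ≈ 4021 m/s.
Stage 2: m₀ = 15,540 kg, m_f = 15,540 − 11,900 = 3,640 kg; Δv = 254×9.80665×ln(4.269) = 2490.9×1.4514 ≈ 3615 m/s.
Total Δv = 4021 + 3615 = 7636 m/s.

Δv ≈ 7.64 km/s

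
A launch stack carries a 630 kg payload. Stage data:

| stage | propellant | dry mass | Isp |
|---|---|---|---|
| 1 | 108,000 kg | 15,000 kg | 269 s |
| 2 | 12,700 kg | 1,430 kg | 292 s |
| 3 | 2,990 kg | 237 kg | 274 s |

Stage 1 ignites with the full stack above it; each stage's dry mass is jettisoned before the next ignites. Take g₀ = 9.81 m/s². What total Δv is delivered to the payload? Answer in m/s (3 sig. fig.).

Ignition mass of stage 1 = 108,000+15,000 + 12,700+1,430 + 2,990+237 + 630 = 140,987 kg.
Stage 1: m₀ = 140,987 kg, m_f = 140,987 − 108,000 = 32,987 kg; Δv = 269×9.81×ln(4.274) = 2638.9×1.4526 ≈ 3833 m/s.
Stage 2: m₀ = 17,987 kg, m_f = 17,987 − 12,700 = 5,287 kg; Δv = 292×9.81×ln(3.402) = 2864.5×1.2244 ≈ 3507 m/s.
Stage 3: m₀ = 3,857 kg, m_f = 3,857 − 2,990 = 867 kg; Δv = 274×9.81×ln(4.449) = 2687.9×1.4926 ≈ 4012 m/s.
Total Δv = 3833 + 3507 + 4012 = 11352 m/s.

Δv ≈ 11400 m/s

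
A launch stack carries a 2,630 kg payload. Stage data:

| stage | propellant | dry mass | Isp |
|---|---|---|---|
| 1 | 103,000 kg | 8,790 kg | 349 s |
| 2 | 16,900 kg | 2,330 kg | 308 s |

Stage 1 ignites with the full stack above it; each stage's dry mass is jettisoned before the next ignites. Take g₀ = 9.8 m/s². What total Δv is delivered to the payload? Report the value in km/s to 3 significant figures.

Ignition mass of stage 1 = 103,000+8,790 + 16,900+2,330 + 2,630 = 133,650 kg.
Stage 1: m₀ = 133,650 kg, m_f = 133,650 − 103,000 = 30,650 kg; Δv = 349×9.8×ln(4.361) = 3420.2×1.4726 ≈ 5037 m/s.
Stage 2: m₀ = 21,860 kg, m_f = 21,860 − 16,900 = 4,960 kg; Δv = 308×9.8×ln(4.407) = 3018.4×1.4833 ≈ 4477 m/s.
Total Δv = 5037 + 4477 = 9514 m/s.

Δv ≈ 9.51 km/s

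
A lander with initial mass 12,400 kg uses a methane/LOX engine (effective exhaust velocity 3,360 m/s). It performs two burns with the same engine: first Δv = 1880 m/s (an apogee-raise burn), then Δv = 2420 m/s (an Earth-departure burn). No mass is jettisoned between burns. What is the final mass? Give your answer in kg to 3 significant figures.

final mass ≈ 3450 kg

After the first burn: m = 12400 × exp(−1880/3360.0) = 12400 × 0.57148 = 7,086.35 kg.
After the second burn: m = 7,086.35 × exp(−2420/3360.0) = 7,086.35 × 0.48664 = 3,448.5 kg.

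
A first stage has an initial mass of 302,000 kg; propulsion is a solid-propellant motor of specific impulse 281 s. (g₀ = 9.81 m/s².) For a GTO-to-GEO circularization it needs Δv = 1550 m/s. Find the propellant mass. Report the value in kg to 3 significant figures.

v_e = Isp · g₀ = 281 × 9.81 = 2756.6 m/s.
Rocket equation: m₀/m_f = exp(Δv / v_e) = exp(1550 / 2756.6) = exp(0.5623) = 1.7547.
m_f = 302,000 / 1.7547 = 172,109 kg, so propellant = m₀ − m_f = 302,000 − 172,109 = 129,891 kg.

propellant mass ≈ 130000 kg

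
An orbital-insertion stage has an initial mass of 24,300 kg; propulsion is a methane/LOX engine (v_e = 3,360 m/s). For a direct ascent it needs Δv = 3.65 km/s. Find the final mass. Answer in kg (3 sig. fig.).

final mass ≈ 8200 kg

m₀/m_f = exp(Δv / v_e) = exp(3650 / 3360.0) = exp(1.0863) = 2.9633.
m_f = m₀ / 2.9633 = 24,300 / 2.9633 = 8,200.32 kg.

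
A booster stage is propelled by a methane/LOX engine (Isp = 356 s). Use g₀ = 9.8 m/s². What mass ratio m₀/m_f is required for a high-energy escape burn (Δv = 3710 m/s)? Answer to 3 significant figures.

mass ratio ≈ 2.90

v_e = Isp · g₀ = 356 × 9.8 = 3488.8 m/s.
By the Tsiolkovsky rocket equation, m₀/m_f = exp(Δv / v_e) = exp(3710 / 3488.8) = exp(1.0634) = 2.8962.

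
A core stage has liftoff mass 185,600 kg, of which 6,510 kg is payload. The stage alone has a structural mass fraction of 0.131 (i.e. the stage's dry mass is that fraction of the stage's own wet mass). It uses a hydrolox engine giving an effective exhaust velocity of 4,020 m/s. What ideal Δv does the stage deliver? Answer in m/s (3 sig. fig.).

Stage wet mass = m₀ − payload = 185,600 − 6,510 = 179,090 kg.
Stage dry mass = ε × stage wet mass = 0.131 × 179,090 = 23,460.8 kg.
Burnout mass m_f = stage dry + payload = 23,460.8 + 6,510 = 29,970.8 kg.
Δv = v_e · ln(185,600/29,970.8) = 4020.0 × ln(6.193) = 4020.0 × 1.8234 ≈ 7330 m/s.

Δv ≈ 7330 m/s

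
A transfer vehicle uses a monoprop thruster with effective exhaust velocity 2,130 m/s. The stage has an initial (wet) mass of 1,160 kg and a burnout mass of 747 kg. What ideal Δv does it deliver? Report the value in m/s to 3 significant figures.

Δv = v_e · ln(m₀/m_f) = 2130.0 × ln(1.553) = 2130.0 × 0.4401 ≈ 937.4 m/s.

Δv ≈ 937 m/s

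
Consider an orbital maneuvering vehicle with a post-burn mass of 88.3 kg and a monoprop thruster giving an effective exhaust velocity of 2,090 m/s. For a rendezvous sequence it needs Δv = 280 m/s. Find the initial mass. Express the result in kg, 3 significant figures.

initial mass ≈ 101 kg

m₀/m_f = exp(Δv / v_e) = exp(280 / 2090.0) = exp(0.1340) = 1.1434.
m₀ = m_f × 1.1434 = 88.3 × 1.1434 = 100.962 kg.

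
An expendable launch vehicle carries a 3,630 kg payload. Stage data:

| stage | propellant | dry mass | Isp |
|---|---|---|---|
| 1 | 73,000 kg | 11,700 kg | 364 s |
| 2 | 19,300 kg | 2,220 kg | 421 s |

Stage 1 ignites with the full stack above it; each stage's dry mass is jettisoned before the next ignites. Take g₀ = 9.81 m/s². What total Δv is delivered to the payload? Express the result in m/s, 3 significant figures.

Δv ≈ 9920 m/s

Ignition mass of stage 1 = 73,000+11,700 + 19,300+2,220 + 3,630 = 109,850 kg.
Stage 1: m₀ = 109,850 kg, m_f = 109,850 − 73,000 = 36,850 kg; Δv = 364×9.81×ln(2.981) = 3570.8×1.0923 ≈ 3900 m/s.
Stage 2: m₀ = 25,150 kg, m_f = 25,150 − 19,300 = 5,850 kg; Δv = 421×9.81×ln(4.299) = 4130.0×1.4584 ≈ 6023 m/s.
Total Δv = 3900 + 6023 = 9923 m/s.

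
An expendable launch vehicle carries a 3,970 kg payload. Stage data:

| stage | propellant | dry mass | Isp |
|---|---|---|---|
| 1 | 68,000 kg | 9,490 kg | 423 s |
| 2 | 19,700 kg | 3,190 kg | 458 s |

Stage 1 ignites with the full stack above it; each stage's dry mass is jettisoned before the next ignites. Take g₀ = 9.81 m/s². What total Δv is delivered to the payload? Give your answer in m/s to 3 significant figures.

Δv ≈ 10300 m/s

Ignition mass of stage 1 = 68,000+9,490 + 19,700+3,190 + 3,970 = 104,350 kg.
Stage 1: m₀ = 104,350 kg, m_f = 104,350 − 68,000 = 36,350 kg; Δv = 423×9.81×ln(2.871) = 4149.6×1.0546 ≈ 4376 m/s.
Stage 2: m₀ = 26,860 kg, m_f = 26,860 − 19,700 = 7,160 kg; Δv = 458×9.81×ln(3.751) = 4493.0×1.3221 ≈ 5940 m/s.
Total Δv = 4376 + 5940 = 10316 m/s.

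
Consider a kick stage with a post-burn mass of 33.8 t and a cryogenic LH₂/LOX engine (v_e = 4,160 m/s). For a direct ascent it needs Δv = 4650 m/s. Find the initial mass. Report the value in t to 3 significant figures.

By the Tsiolkovsky rocket equation, m₀/m_f = exp(Δv / v_e) = exp(4650 / 4160.0) = exp(1.1178) = 3.0581.
m₀ = m_f × 3.0581 = 33.8 × 3.0581 = 103.364 t.

initial mass ≈ 103 t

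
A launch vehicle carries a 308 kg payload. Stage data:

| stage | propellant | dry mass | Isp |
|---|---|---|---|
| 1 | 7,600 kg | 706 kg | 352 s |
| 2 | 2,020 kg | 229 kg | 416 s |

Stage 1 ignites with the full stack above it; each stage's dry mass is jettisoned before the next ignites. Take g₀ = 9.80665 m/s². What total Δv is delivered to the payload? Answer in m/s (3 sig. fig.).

Ignition mass of stage 1 = 7,600+706 + 2,020+229 + 308 = 10,863 kg.
Stage 1: m₀ = 10,863 kg, m_f = 10,863 − 7,600 = 3,263 kg; Δv = 352×9.80665×ln(3.329) = 3451.9×1.2027 ≈ 4152 m/s.
Stage 2: m₀ = 2,557 kg, m_f = 2,557 − 2,020 = 537 kg; Δv = 416×9.80665×ln(4.762) = 4079.6×1.5606 ≈ 6367 m/s.
Total Δv = 4152 + 6367 = 10519 m/s.

Δv ≈ 10500 m/s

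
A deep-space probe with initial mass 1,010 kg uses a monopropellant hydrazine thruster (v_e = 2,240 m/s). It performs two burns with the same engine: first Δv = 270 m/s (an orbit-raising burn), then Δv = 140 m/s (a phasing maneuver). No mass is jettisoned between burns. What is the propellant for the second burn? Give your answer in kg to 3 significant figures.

After the first burn: m = 1010 × exp(−270/2240.0) = 1010 × 0.88645 = 895.315 kg.
After the second burn: m = 895.315 × exp(−140/2240.0) = 895.315 × 0.93941 = 841.068 kg.
Second-burn propellant = 895.315 − 841.068 = 54.247 kg.

propellant for the second burn ≈ 54.2 kg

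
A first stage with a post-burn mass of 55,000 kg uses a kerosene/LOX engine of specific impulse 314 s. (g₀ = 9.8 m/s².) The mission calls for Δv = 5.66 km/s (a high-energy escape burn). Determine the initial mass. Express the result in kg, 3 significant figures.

initial mass ≈ 346000 kg

v_e = Isp · g₀ = 314 × 9.8 = 3077.2 m/s.
m₀/m_f = exp(Δv / v_e) = exp(5660 / 3077.2) = exp(1.8393) = 6.2923.
m₀ = m_f × 6.2923 = 55,000 × 6.2923 = 346,077 kg.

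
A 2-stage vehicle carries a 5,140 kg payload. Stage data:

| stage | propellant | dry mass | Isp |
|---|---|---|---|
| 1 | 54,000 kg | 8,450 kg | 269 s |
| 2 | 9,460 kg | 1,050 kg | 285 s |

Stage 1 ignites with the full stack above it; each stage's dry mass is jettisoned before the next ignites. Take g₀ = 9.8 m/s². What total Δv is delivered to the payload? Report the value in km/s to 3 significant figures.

Ignition mass of stage 1 = 54,000+8,450 + 9,460+1,050 + 5,140 = 78,100 kg.
Stage 1: m₀ = 78,100 kg, m_f = 78,100 − 54,000 = 24,100 kg; Δv = 269×9.8×ln(3.241) = 2636.2×1.1758 ≈ 3100 m/s.
Stage 2: m₀ = 15,650 kg, m_f = 15,650 − 9,460 = 6,190 kg; Δv = 285×9.8×ln(2.528) = 2793.0×0.9275 ≈ 2591 m/s.
Total Δv = 3100 + 2591 = 5691 m/s.

Δv ≈ 5.69 km/s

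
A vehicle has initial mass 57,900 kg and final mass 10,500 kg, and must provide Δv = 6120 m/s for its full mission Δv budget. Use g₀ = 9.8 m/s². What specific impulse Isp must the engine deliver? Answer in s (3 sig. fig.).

ln(m₀/m_f) = ln(57900/10500) = ln(5.514) = 1.7073.
By the Tsiolkovsky rocket equation, v_e = Δv / ln(m₀/m_f) = 6120 / 1.7073 = 3584.5 m/s.
Isp = v_e / g₀ = 3584.5 / 9.8 = 365.8 s.

Isp ≈ 366 s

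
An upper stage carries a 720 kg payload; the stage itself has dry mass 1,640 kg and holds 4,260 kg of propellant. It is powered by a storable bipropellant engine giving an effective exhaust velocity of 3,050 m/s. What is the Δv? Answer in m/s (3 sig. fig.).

Δv ≈ 3150 m/s

m₀ = payload + dry + propellant = 720 + 1,640 + 4,260 = 6,620 kg.
m_f = payload + dry = 720 + 1,640 = 2,360 kg.
Rocket equation: Δv = v_e · ln(m₀/m_f) = 3050.0 × ln(2.805) = 3050.0 × 1.0314 ≈ 3145.9 m/s.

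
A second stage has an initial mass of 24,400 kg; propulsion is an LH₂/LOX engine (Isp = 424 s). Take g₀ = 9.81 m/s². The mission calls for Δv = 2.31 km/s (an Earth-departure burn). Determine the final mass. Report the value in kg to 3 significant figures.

v_e = Isp · g₀ = 424 × 9.81 = 4159.4 m/s.
m₀/m_f = exp(Δv / v_e) = exp(2310 / 4159.4) = exp(0.5554) = 1.7426.
m_f = m₀ / 1.7426 = 24,400 / 1.7426 = 14,002.1 kg.

final mass ≈ 14000 kg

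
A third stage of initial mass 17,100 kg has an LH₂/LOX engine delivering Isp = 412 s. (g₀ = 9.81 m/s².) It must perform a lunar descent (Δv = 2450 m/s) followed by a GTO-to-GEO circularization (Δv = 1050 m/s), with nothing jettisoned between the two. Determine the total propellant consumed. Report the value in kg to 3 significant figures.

v_e = Isp · g₀ = 412 × 9.81 = 4041.7 m/s.
After the first burn: m = 17100 × exp(−2450/4041.7) = 17100 × 0.54543 = 9,326.85 kg.
After the second burn: m = 9,326.85 × exp(−1050/4041.7) = 9,326.85 × 0.77121 = 7,192.96 kg.
Total propellant = m₀ − m_final = 17100 − 7,192.96 = 9,907.04 kg.

total propellant consumed ≈ 9910 kg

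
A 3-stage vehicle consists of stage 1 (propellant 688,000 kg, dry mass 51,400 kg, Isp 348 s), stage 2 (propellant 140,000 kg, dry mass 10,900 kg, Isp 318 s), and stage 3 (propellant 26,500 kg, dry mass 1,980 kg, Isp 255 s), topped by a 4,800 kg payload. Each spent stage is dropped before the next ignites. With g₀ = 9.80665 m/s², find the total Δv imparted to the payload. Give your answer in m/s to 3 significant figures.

Δv ≈ 13100 m/s

Ignition mass of stage 1 = 688,000+51,400 + 140,000+10,900 + 26,500+1,980 + 4,800 = 923,580 kg.
Stage 1: m₀ = 923,580 kg, m_f = 923,580 − 688,000 = 235,580 kg; Δv = 348×9.80665×ln(3.92) = 3412.7×1.3662 ≈ 4662 m/s.
Stage 2: m₀ = 184,180 kg, m_f = 184,180 − 140,000 = 44,180 kg; Δv = 318×9.80665×ln(4.169) = 3118.5×1.4276 ≈ 4452 m/s.
Stage 3: m₀ = 33,280 kg, m_f = 33,280 − 26,500 = 6,780 kg; Δv = 255×9.80665×ln(4.909) = 2500.7×1.5910 ≈ 3979 m/s.
Total Δv = 4662 + 4452 + 3979 = 13093 m/s.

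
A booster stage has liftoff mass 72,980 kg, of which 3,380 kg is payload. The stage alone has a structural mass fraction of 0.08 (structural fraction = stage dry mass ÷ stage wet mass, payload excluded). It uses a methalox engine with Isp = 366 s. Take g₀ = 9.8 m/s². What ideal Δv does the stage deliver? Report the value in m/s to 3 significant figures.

Stage wet mass = m₀ − payload = 72,980 − 3,380 = 69,600 kg.
Stage dry mass = ε × stage wet mass = 0.08 × 69,600 = 5,568 kg.
Burnout mass m_f = stage dry + payload = 5,568 + 3,380 = 8,948 kg.
v_e = Isp · g₀ = 366 × 9.8 = 3586.8 m/s.
Using Δv = v_e ln(m₀/m_f): Δv = v_e · ln(72,980/8,948) = 3586.8 × ln(8.156) = 3586.8 × 2.0988 ≈ 7528 m/s.

Δv ≈ 7530 m/s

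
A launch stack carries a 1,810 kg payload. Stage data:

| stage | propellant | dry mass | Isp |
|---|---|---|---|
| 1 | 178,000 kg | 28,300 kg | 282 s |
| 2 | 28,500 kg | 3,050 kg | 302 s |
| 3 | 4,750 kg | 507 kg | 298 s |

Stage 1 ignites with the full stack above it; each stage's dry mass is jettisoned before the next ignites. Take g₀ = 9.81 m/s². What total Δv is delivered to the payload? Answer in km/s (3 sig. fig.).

Ignition mass of stage 1 = 178,000+28,300 + 28,500+3,050 + 4,750+507 + 1,810 = 244,917 kg.
Stage 1: m₀ = 244,917 kg, m_f = 244,917 − 178,000 = 66,917 kg; Δv = 282×9.81×ln(3.66) = 2766.4×1.2975 ≈ 3589 m/s.
Stage 2: m₀ = 38,617 kg, m_f = 38,617 − 28,500 = 10,117 kg; Δv = 302×9.81×ln(3.817) = 2962.6×1.3395 ≈ 3968 m/s.
Stage 3: m₀ = 7,067 kg, m_f = 7,067 − 4,750 = 2,317 kg; Δv = 298×9.81×ln(3.05) = 2923.4×1.1152 ≈ 3260 m/s.
Total Δv = 3589 + 3968 + 3260 = 10817 m/s.

Δv ≈ 10.8 km/s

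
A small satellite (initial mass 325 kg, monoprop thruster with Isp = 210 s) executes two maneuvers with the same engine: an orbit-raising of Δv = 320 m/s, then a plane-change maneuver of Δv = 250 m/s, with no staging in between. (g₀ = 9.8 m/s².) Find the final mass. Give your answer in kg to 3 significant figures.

final mass ≈ 246 kg

v_e = Isp · g₀ = 210 × 9.8 = 2058.0 m/s.
After the first burn: m = 325 × exp(−320/2058.0) = 325 × 0.85599 = 278.197 kg.
After the second burn: m = 278.197 × exp(−250/2058.0) = 278.197 × 0.88561 = 246.374 kg.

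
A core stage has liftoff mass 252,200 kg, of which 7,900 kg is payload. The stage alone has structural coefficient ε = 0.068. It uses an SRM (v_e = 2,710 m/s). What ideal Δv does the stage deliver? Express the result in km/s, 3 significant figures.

Δv ≈ 6.32 km/s

Stage wet mass = m₀ − payload = 252,200 − 7,900 = 244,300 kg.
Stage dry mass = ε × stage wet mass = 0.068 × 244,300 = 16,612.4 kg.
Burnout mass m_f = stage dry + payload = 16,612.4 + 7,900 = 24,512.4 kg.
By the Tsiolkovsky rocket equation, Δv = v_e · ln(252,200/24,512.4) = 2710.0 × ln(10.29) = 2710.0 × 2.3310 ≈ 6317 m/s.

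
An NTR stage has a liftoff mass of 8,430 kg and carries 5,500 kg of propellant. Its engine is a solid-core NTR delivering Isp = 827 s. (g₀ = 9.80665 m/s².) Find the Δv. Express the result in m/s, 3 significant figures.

v_e = Isp · g₀ = 827 × 9.80665 = 8110.1 m/s.
m_f = m₀ − m_prop = 8,430 − 5,500 = 2,930 kg.
By the Tsiolkovsky rocket equation, Δv = v_e · ln(m₀/m_f) = 8110.1 × ln(2.877) = 8110.1 × 1.0568 ≈ 8570.7 m/s.

Δv ≈ 8570 m/s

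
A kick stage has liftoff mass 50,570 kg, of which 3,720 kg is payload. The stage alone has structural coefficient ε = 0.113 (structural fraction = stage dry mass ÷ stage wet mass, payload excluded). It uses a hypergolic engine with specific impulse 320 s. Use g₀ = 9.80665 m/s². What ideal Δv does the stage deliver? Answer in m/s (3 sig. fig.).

Stage wet mass = m₀ − payload = 50,570 − 3,720 = 46,850 kg.
Stage dry mass = ε × stage wet mass = 0.113 × 46,850 = 5,294.05 kg.
Burnout mass m_f = stage dry + payload = 5,294.05 + 3,720 = 9,014.05 kg.
v_e = Isp · g₀ = 320 × 9.80665 = 3138.1 m/s.
Δv = v_e · ln(50,570/9,014.05) = 3138.1 × ln(5.61) = 3138.1 × 1.7246 ≈ 5412 m/s.

Δv ≈ 5410 m/s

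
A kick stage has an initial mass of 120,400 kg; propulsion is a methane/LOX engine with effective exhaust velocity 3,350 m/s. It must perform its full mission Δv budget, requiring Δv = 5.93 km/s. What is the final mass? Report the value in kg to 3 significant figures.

Rocket equation: m₀/m_f = exp(Δv / v_e) = exp(5930 / 3350.0) = exp(1.7701) = 5.8717.
m_f = m₀ / 5.8717 = 120,400 / 5.8717 = 20,505.1 kg.

final mass ≈ 20500 kg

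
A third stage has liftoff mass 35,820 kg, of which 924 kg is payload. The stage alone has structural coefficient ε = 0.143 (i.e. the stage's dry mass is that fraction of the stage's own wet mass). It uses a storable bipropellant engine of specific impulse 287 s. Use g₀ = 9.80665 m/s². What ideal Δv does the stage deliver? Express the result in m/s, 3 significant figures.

Stage wet mass = m₀ − payload = 35,820 − 924 = 34,896 kg.
Stage dry mass = ε × stage wet mass = 0.143 × 34,896 = 4,990.13 kg.
Burnout mass m_f = stage dry + payload = 4,990.13 + 924 = 5,914.13 kg.
v_e = Isp · g₀ = 287 × 9.80665 = 2814.5 m/s.
By the Tsiolkovsky rocket equation, Δv = v_e · ln(35,820/5,914.13) = 2814.5 × ln(6.057) = 2814.5 × 1.8012 ≈ 5069 m/s.

Δv ≈ 5070 m/s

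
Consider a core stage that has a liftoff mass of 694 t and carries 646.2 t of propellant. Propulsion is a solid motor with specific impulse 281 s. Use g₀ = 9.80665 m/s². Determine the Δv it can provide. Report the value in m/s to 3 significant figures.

Δv ≈ 7370 m/s

v_e = Isp · g₀ = 281 × 9.80665 = 2755.7 m/s.
m_f = m₀ − m_prop = 694 − 646.2 = 47.8 t.
Rocket equation: Δv = v_e · ln(m₀/m_f) = 2755.7 × ln(14.52) = 2755.7 × 2.6754 ≈ 7372.6 m/s.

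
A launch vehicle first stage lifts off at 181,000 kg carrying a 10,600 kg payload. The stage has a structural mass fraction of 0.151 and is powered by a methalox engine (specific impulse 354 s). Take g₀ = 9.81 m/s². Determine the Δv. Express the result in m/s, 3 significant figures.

Stage wet mass = m₀ − payload = 181,000 − 10,600 = 170,400 kg.
Stage dry mass = ε × stage wet mass = 0.151 × 170,400 = 25,730.4 kg.
Burnout mass m_f = stage dry + payload = 25,730.4 + 10,600 = 36,330.4 kg.
v_e = Isp · g₀ = 354 × 9.81 = 3472.7 m/s.
By the Tsiolkovsky rocket equation, Δv = v_e · ln(181,000/36,330.4) = 3472.7 × ln(4.982) = 3472.7 × 1.6058 ≈ 5577 m/s.

Δv ≈ 5580 m/s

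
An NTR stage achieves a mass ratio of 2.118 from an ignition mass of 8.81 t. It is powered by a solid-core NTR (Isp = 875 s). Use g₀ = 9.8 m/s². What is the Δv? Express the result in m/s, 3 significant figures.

v_e = Isp · g₀ = 875 × 9.8 = 8575.0 m/s.
From the ideal rocket equation, Δv = v_e · ln(2.118) = 8575.0 × 0.7505 ≈ 6435.3 m/s.

Δv ≈ 6440 m/s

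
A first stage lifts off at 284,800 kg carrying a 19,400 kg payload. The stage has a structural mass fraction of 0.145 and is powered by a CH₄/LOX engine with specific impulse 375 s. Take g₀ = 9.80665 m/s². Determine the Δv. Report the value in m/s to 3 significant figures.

Δv ≈ 5860 m/s

Stage wet mass = m₀ − payload = 284,800 − 19,400 = 265,400 kg.
Stage dry mass = ε × stage wet mass = 0.145 × 265,400 = 38,483 kg.
Burnout mass m_f = stage dry + payload = 38,483 + 19,400 = 57,883 kg.
v_e = Isp · g₀ = 375 × 9.80665 = 3677.5 m/s.
From the ideal rocket equation, Δv = v_e · ln(284,800/57,883) = 3677.5 × ln(4.92) = 3677.5 × 1.5934 ≈ 5860 m/s.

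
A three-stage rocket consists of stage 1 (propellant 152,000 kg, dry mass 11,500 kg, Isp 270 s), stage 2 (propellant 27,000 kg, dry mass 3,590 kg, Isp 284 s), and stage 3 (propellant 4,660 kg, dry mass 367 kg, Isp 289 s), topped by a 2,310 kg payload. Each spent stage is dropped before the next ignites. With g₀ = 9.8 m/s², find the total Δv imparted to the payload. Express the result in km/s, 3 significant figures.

Ignition mass of stage 1 = 152,000+11,500 + 27,000+3,590 + 4,660+367 + 2,310 = 201,427 kg.
Stage 1: m₀ = 201,427 kg, m_f = 201,427 − 152,000 = 49,427 kg; Δv = 270×9.8×ln(4.075) = 2646.0×1.4049 ≈ 3717 m/s.
Stage 2: m₀ = 37,927 kg, m_f = 37,927 − 27,000 = 10,927 kg; Δv = 284×9.8×ln(3.471) = 2783.2×1.2444 ≈ 3463 m/s.
Stage 3: m₀ = 7,337 kg, m_f = 7,337 − 4,660 = 2,677 kg; Δv = 289×9.8×ln(2.741) = 2832.2×1.0082 ≈ 2856 m/s.
Total Δv = 3717 + 3463 + 2856 = 10036 m/s.

Δv ≈ 10.0 km/s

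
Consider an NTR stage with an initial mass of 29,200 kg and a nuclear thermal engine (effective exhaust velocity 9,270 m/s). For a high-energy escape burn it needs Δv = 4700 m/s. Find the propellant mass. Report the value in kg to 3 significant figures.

Using Δv = v_e ln(m₀/m_f): m₀/m_f = exp(Δv / v_e) = exp(4700 / 9270.0) = exp(0.5070) = 1.6603.
m_f = 29,200 / 1.6603 = 17,587.2 kg, so propellant = m₀ − m_f = 29,200 − 17,587.2 = 11,612.8 kg.

propellant mass ≈ 11600 kg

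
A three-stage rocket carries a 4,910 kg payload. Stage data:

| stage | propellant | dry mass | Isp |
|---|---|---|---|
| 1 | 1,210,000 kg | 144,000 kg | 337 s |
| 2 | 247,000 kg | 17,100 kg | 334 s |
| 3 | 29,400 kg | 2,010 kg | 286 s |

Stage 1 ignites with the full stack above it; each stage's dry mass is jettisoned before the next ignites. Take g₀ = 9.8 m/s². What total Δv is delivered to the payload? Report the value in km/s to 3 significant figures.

Δv ≈ 14.6 km/s

Ignition mass of stage 1 = 1,210,000+144,000 + 247,000+17,100 + 29,400+2,010 + 4,910 = 1,654,420 kg.
Stage 1: m₀ = 1,654,420 kg, m_f = 1,654,420 − 1,210,000 = 444,420 kg; Δv = 337×9.8×ln(3.723) = 3302.6×1.3144 ≈ 4341 m/s.
Stage 2: m₀ = 300,420 kg, m_f = 300,420 − 247,000 = 53,420 kg; Δv = 334×9.8×ln(5.624) = 3273.2×1.7270 ≈ 5653 m/s.
Stage 3: m₀ = 36,320 kg, m_f = 36,320 − 29,400 = 6,920 kg; Δv = 286×9.8×ln(5.249) = 2802.8×1.6580 ≈ 4647 m/s.
Total Δv = 4341 + 5653 + 4647 = 14641 m/s.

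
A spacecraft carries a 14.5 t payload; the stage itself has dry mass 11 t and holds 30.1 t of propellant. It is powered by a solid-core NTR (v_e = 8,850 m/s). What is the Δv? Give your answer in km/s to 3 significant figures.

m₀ = payload + dry + propellant = 14.5 + 11 + 30.1 = 55.6 t.
m_f = payload + dry = 14.5 + 11 = 25.5 t.
Δv = v_e · ln(m₀/m_f) = 8850.0 × ln(2.18) = 8850.0 × 0.7795 ≈ 6898.6 m/s.

Δv ≈ 6.90 km/s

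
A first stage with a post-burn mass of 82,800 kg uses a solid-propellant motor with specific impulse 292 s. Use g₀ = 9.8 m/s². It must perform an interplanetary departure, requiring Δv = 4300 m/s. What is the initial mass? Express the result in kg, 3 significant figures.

initial mass ≈ 372000 kg

v_e = Isp · g₀ = 292 × 9.8 = 2861.6 m/s.
m₀/m_f = exp(Δv / v_e) = exp(4300 / 2861.6) = exp(1.5027) = 4.4936.
m₀ = m_f × 4.4936 = 82,800 × 4.4936 = 372,070 kg.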